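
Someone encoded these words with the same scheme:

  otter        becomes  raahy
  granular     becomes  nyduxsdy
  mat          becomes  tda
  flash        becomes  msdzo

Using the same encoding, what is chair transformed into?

The shift depends on letter class: consonant t→a is +7, but vowel o→r is +3. Two shifts are in play — +3 for a/e/i/o/u, +7 for every other letter.
Applying it to chair: c(cons)+7=j, h(cons)+7=o, a(vowel)+3=d, i(vowel)+3=l, r(cons)+7=y.

jodly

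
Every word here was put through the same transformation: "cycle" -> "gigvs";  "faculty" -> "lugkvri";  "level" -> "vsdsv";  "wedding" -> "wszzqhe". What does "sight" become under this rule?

c(2)→g(6) and y(24)→i(8) fit y≡19x+20 (mod 26); the inverse of 19 mod 26 is 11. This is an affine cipher: with a=0,…,z=25, each position x becomes (19x+20) mod 26.
On sight: s(18)→19·18+20≡24=y; i(8)→19·8+20≡16=q; g(6)→19·6+20≡4=e; h(7)→19·7+20≡23=x; t(19)→19·19+20≡17=r (all mod 26).

yqexr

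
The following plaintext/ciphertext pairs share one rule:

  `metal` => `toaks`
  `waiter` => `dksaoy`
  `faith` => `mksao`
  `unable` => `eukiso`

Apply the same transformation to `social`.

The shift depends on letter class: consonant m→t is +7, but vowel e→o is +10. Two shifts are in play — +10 for a/e/i/o/u, +7 for every other letter.
For social: s(cons)+7=z, o(vowel)+10=y, c(cons)+7=j, i(vowel)+10=s, a(vowel)+10=k, l(cons)+7=s.

zyjsks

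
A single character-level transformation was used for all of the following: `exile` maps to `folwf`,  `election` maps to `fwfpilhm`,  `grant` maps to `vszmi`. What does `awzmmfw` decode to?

e(4)→f(5) and x(23)→o(14) fit y≡21x+25 (mod 26); the inverse of 21 mod 26 is 5. Each letter's alphabet position (a=0..z=25) is mapped through 21·x+25 mod 26 — an affine cipher.
Decoding awzmmfw: a(0)→5·(0−25)≡5=f; w(22)→5·(22−25)≡11=l; z(25)→5·(25−25)≡0=a; m(12)→5·(12−25)≡13=n; m(12)→5·(12−25)≡13=n; f(5)→5·(5−25)≡4=e; w(22)→5·(22−25)≡11=l (all mod 26).

flannel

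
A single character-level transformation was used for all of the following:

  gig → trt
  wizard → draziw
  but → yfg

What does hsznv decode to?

Each letter is replaced by its mirror in the alphabet: a↔z, b↔y, c↔x, and so on (the Atbash cipher).
Reversing it on hsznv: h↔s, s↔h, z↔a, n↔m, v↔e.

shame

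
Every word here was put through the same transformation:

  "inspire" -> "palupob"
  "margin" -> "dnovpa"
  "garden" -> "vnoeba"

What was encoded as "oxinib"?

rotate

i(8)→p(15) and n(13)→a(0) fit y≡23x+13 (mod 26); the inverse of 23 mod 26 is 17. This is an affine cipher: with a=0,…,z=25, each position x becomes (23x+13) mod 26.
Decoding oxinib: o(14)→17·(14−13)≡17=r; x(23)→17·(23−13)≡14=o; i(8)→17·(8−13)≡19=t; n(13)→17·(13−13)≡0=a; i(8)→17·(8−13)≡19=t; b(1)→17·(1−13)≡4=e (all mod 26).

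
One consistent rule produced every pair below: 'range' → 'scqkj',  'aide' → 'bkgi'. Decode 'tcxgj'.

sauce

In range: r→s is +1, a→c is +2, n→q is +3, g→k is +4 — the shift increases by 1 each position. Letter i (0-indexed) is shifted by i+1, so successive shifts are 1, 2, 3, ….
Decoding tcxgj: t−1=s, c−2=a, x−3=u, g−4=c, j−5=e.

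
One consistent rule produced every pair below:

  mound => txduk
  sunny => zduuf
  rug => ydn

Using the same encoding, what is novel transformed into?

uxcns

The shift depends on letter class: consonant m→t is +7, but vowel o→x is +9. Vowels shift forward by 9 and consonants shift forward by 7.
Applying it to novel: n(cons)+7=u, o(vowel)+9=x, v(cons)+7=c, e(vowel)+9=n, l(cons)+7=s.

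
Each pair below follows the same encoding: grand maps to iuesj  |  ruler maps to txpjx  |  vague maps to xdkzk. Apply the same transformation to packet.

rdgpka

The shift increases by 1 at each position, starting from +2: 2, 3, 4, ….
Applying it to packet: p+2=r, a+3=d, c+4=g, k+5=p, e+6=k, t+7=a.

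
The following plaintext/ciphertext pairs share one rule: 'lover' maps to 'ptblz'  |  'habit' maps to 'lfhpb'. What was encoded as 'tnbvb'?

pivot

In lover: l→p is +4, o→t is +5, v→b is +6, e→l is +7 — the shift increases by 1 each position. Letter i (0-indexed) is shifted by i+4, so successive shifts are 4, 5, 6, ….
Decoding tnbvb: t−4=p, n−5=i, b−6=v, v−7=o, b−8=t.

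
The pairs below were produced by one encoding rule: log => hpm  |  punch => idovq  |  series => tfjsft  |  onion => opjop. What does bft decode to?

sea

The output letters match the input read backwards, each shifted +1: log reversed is gol. Read the word backwards and shift each letter +1.
Reversing it on bft: shift back: b−1=a, f−1=e, t−1=s → aes; then reverse → sea.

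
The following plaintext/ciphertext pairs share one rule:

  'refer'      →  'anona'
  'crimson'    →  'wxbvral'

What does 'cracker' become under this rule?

antljal

The output letters match the input read backwards, each shifted +9: refer reversed is refer. The word is reversed, then every letter is shifted forward by 9.
On cracker: reverse → rekcarc; then shift: r+9=a, e+9=n, k+9=t, c+9=l, a+9=j, r+9=a, c+9=l.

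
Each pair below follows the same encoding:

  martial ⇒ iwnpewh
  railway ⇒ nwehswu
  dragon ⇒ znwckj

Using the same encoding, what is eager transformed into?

awcan

Compare letters: m→i is +22, a→w is +22, r→n is +22 — a constant shift. It's a constant shift of +22 (ROT22).
For eager: e+22=a, a+22=w, g+22=c, e+22=a, r+22=n.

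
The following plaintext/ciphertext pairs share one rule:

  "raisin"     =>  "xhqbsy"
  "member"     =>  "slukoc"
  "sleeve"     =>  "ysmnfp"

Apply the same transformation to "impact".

In raisin: r→x is +6, a→h is +7, i→q is +8, s→b is +9 — the shift increases by 1 each position. Letter i (0-indexed) is shifted by i+6, so successive shifts are 6, 7, 8, ….
Applying it to impact: i+6=o, m+7=t, p+8=x, a+9=j, c+10=m, t+11=e.

otxjme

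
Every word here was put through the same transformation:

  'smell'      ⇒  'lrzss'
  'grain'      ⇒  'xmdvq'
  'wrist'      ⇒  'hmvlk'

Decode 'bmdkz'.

crate

Each letter's alphabet position (a=0..z=25) is mapped through 25·x+3 mod 26 — an affine cipher.
Decoding bmdkz: b(1)→25·(1−3)≡2=c; m(12)→25·(12−3)≡17=r; d(3)→25·(3−3)≡0=a; k(10)→25·(10−3)≡19=t; z(25)→25·(25−3)≡4=e (all mod 26).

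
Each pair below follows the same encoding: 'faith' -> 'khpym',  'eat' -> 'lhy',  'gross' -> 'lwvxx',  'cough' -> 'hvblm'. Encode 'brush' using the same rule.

gwbxm

The shift depends on letter class: consonant f→k is +5, but vowel a→h is +7. Vowels shift forward by 7 and consonants shift forward by 5.
For brush: b(cons)+5=g, r(cons)+5=w, u(vowel)+7=b, s(cons)+5=x, h(cons)+5=m.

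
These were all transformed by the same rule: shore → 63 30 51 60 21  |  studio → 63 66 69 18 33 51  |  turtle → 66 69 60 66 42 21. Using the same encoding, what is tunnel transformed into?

The formula is n = 3×(alphabet index, a=1) + 6.
For tunnel: t=20→66, u=21→69, n=14→48, n=14→48, e=5→21, l=12→42.

66 69 48 48 21 42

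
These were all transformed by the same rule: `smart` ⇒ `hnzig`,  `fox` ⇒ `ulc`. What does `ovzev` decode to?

Each pair mirrors across the alphabet (s↔h, m↔n, a↔z): positions sum to 25. Letters are reflected about the middle of the alphabet (position → 25−position): Atbash.
Decoding ovzev: o↔l, v↔e, z↔a, e↔v, v↔e.

leave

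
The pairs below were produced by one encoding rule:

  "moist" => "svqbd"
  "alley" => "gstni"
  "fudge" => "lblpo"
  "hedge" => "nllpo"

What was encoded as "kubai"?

entry

Letter i (0-indexed) is shifted by i+6, so successive shifts are 6, 7, 8, ….
Undoing it on kubai: k−6=e, u−7=n, b−8=t, a−9=r, i−10=y.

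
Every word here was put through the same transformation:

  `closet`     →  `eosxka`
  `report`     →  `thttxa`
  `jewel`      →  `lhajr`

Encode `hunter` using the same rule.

In closet: c→e is +2, l→o is +3, o→s is +4, s→x is +5 — the shift increases by 1 each position. The shift increases by 1 at each position, starting from +2: 2, 3, 4, ….
For hunter: h+2=j, u+3=x, n+4=r, t+5=y, e+6=k, r+7=y.

jxryky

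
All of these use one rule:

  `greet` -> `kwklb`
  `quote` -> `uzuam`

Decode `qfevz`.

mayor

Letter i (0-indexed) is shifted by i+4, so successive shifts are 4, 5, 6, ….
Undoing it on qfevz: q−4=m, f−5=a, e−6=y, v−7=o, z−8=r.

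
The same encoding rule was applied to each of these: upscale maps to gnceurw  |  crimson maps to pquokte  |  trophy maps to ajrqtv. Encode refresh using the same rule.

jugthgt

The output letters match the input read backwards, each shifted +2: upscale reversed is elacspu. Two steps: reverse the string, then apply a Caesar shift of +2.
Applying it to refresh: reverse → hserfer; then shift: h+2=j, s+2=u, e+2=g, r+2=t, f+2=h, e+2=g, r+2=t.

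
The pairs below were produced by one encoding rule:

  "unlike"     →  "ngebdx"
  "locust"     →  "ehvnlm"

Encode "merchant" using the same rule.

Compare letters: u→n is +19, n→g is +19, l→e is +19 — a constant shift. Every letter moves 19 places later in the alphabet, wrapping around z→a.
For merchant: m+19=f, e+19=x, r+19=k, c+19=v, h+19=a, a+19=t, n+19=g, t+19=m.

fxkvatgm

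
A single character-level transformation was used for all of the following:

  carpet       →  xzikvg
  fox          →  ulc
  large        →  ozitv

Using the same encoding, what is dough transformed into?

wlfts

Each pair mirrors across the alphabet (c↔x, a↔z, r↔i): positions sum to 25. Letters are reflected about the middle of the alphabet (position → 25−position): Atbash.
On dough: d↔w, o↔l, u↔f, g↔t, h↔s.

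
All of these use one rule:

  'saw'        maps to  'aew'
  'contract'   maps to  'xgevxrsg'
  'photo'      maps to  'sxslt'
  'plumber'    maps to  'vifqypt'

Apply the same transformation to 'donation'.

The output letters match the input read backwards, each shifted +4: saw reversed is was. Two steps: reverse the string, then apply a Caesar shift of +4.
On donation: reverse → noitanod; then shift: n+4=r, o+4=s, i+4=m, t+4=x, a+4=e, n+4=r, o+4=s, d+4=h.

rsmxersh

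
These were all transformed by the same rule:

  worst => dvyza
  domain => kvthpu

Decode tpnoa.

might

Compare letters: w→d is +7, o→v is +7, r→y is +7 — a constant shift. This is a Caesar cipher with shift 7.
Reversing it on tpnoa: t−7=m, p−7=i, n−7=g, o−7=h, a−7=t.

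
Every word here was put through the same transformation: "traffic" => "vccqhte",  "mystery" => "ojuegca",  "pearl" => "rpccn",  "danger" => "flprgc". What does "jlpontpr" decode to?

handling

It's a Vigenère-style cipher with numeric key [2,11]: position i shifts by key[i mod 2].
Decoding jlpontpr: j−2=h, l−11=a, p−2=n, o−11=d, n−2=l, t−11=i, p−2=n, r−11=g.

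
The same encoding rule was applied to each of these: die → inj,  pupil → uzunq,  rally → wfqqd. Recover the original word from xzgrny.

submit

It's a constant shift of +5 (ROT5).
Decoding xzgrny: x−5=s, z−5=u, g−5=b, r−5=m, n−5=i, y−5=t.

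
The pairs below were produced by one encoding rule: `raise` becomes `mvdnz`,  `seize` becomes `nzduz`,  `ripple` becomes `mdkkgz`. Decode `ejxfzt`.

jockey

Every letter moves 21 places later in the alphabet, wrapping around z→a.
Reversing it on ejxfzt: e−21=j, j−21=o, x−21=c, f−21=k, z−21=e, t−21=y.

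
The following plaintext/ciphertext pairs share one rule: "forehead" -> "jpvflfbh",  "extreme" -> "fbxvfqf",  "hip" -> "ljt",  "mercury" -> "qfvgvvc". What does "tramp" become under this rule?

Vowels shift forward by 1 and consonants shift forward by 4.
Applying it to tramp: t(cons)+4=x, r(cons)+4=v, a(vowel)+1=b, m(cons)+4=q, p(cons)+4=t.

xvbqt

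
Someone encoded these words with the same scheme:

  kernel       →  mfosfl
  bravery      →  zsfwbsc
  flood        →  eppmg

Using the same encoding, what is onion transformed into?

opjop

The output letters match the input read backwards, each shifted +1: kernel reversed is lenrek. The word is reversed, then every letter is shifted forward by 1.
On onion: reverse → noino; then shift: n+1=o, o+1=p, i+1=j, n+1=o, o+1=p.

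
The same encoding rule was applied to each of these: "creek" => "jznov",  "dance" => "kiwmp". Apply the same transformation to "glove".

In creek: c→j is +7, r→z is +8, e→n is +9, e→o is +10 — the shift increases by 1 each position. Each letter shifts forward by (position + 7), i.e. 7, 8, 9, … — the shift grows by one for each successive letter.
Applying it to glove: g+7=n, l+8=t, o+9=x, v+10=f, e+11=p.

ntxfp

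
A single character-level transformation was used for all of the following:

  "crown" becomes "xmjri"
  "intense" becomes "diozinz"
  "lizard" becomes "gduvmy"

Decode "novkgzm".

Compare letters: c→x is +21, r→m is +21, o→j is +21 — a constant shift. Every letter moves 21 places later in the alphabet, wrapping around z→a.
Reversing it on novkgzm: n−21=s, o−21=t, v−21=a, k−21=p, g−21=l, z−21=e, m−21=r.

stapler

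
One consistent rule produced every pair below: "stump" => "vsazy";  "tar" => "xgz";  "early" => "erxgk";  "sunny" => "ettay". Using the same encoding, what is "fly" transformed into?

The output letters match the input read backwards, each shifted +6: stump reversed is pmuts. Two steps: reverse the string, then apply a Caesar shift of +6.
On fly: reverse → ylf; then shift: y+6=e, l+6=r, f+6=l.

erl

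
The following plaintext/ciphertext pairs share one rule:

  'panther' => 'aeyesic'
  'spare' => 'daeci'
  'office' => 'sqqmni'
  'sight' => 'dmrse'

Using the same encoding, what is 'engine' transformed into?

iyrmyi

Vowels shift forward by 4 and consonants shift forward by 11.
On engine: e(vowel)+4=i, n(cons)+11=y, g(cons)+11=r, i(vowel)+4=m, n(cons)+11=y, e(vowel)+4=i.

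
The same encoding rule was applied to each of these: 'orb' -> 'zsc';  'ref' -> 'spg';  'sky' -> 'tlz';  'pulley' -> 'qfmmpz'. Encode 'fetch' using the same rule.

The shift depends on letter class: consonant r→s is +1, but vowel o→z is +11. The rule splits by letter class: vowels +11, consonants +1.
On fetch: f(cons)+1=g, e(vowel)+11=p, t(cons)+1=u, c(cons)+1=d, h(cons)+1=i.

gpudi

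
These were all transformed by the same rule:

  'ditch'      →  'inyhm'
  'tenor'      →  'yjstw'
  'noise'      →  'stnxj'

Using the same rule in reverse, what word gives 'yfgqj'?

Each letter is shifted forward by 5 in the alphabet (a Caesar shift of +5).
Reversing it on yfgqj: y−5=t, f−5=a, g−5=b, q−5=l, j−5=e.

table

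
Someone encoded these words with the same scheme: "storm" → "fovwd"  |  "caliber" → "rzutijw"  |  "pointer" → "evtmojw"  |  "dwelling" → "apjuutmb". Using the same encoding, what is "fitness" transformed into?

stomjff

s(18)→f(5) and t(19)→o(14) fit y≡9x+25 (mod 26); the inverse of 9 mod 26 is 3. This is an affine cipher: with a=0,…,z=25, each position x becomes (9x+25) mod 26.
Applying it to fitness: f(5)→9·5+25≡18=s; i(8)→9·8+25≡19=t; t(19)→9·19+25≡14=o; n(13)→9·13+25≡12=m; e(4)→9·4+25≡9=j; s(18)→9·18+25≡5=f; s(18)→9·18+25≡5=f (all mod 26).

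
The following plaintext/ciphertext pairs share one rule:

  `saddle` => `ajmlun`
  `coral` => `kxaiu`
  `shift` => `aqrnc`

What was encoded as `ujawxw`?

maroon

Shifts by position in saddle: pos 0: s→a (+8), pos 1: a→j (+9), pos 2: d→m (+9), pos 3: d→l (+8), pos 4: l→u (+9), pos 5: e→n (+9) — repeating every 3. It's a Vigenère-style cipher with numeric key [8,9,9]: position i shifts by key[i mod 3].
Undoing it on ujawxw: u−8=m, j−9=a, a−9=r, w−8=o, x−9=o, w−9=n.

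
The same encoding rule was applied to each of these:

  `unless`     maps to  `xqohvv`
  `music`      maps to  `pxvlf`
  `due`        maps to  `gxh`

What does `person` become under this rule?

shuvrq

Compare letters: u→x is +3, n→q is +3, l→o is +3 — a constant shift. Each letter is shifted forward by 3 in the alphabet (a Caesar shift of +3).
On person: p+3=s, e+3=h, r+3=u, s+3=v, o+3=r, n+3=q.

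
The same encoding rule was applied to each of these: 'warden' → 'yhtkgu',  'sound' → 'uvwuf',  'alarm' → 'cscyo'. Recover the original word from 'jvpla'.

It's a Vigenère-style cipher with numeric key [2,7]: position i shifts by key[i mod 2].
Undoing it on jvpla: j−2=h, v−7=o, p−2=n, l−7=e, a−2=y.

honey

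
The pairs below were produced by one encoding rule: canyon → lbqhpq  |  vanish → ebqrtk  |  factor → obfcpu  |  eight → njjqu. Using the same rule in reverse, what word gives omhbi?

flesh

Shifts by position in canyon: pos 0: c→l (+9), pos 1: a→b (+1), pos 2: n→q (+3), pos 3: y→h (+9), pos 4: o→p (+1), pos 5: n→q (+3) — repeating every 3. It's a Vigenère-style cipher with numeric key [9,1,3]: position i shifts by key[i mod 3].
Reversing it on omhbi: o−9=f, m−1=l, h−3=e, b−9=s, i−1=h.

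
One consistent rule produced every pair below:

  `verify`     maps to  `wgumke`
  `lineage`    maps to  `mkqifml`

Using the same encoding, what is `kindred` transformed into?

In verify: v→w is +1, e→g is +2, r→u is +3, i→m is +4 — the shift increases by 1 each position. Each letter shifts forward by (position + 1), i.e. 1, 2, 3, … — the shift grows by one for each successive letter.
Applying it to kindred: k+1=l, i+2=k, n+3=q, d+4=h, r+5=w, e+6=k, d+7=k.

lkqhwkk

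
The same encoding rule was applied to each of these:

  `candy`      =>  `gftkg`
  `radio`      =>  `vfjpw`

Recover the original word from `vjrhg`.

In candy: c→g is +4, a→f is +5, n→t is +6, d→k is +7 — the shift increases by 1 each position. Each letter shifts forward by (position + 4), i.e. 4, 5, 6, … — the shift grows by one for each successive letter.
Undoing it on vjrhg: v−4=r, j−5=e, r−6=l, h−7=a, g−8=y.

relay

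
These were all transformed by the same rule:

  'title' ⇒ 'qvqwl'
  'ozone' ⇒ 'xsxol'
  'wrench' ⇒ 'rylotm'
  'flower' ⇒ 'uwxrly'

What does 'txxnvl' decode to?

t(19)→q(16) and i(8)→v(21) fit y≡9x+1 (mod 26); the inverse of 9 mod 26 is 3. Each letter's alphabet position (a=0..z=25) is mapped through 9·x+1 mod 26 — an affine cipher.
Reversing it on txxnvl: t(19)→3·(19−1)≡2=c; x(23)→3·(23−1)≡14=o; x(23)→3·(23−1)≡14=o; n(13)→3·(13−1)≡10=k; v(21)→3·(21−1)≡8=i; l(11)→3·(11−1)≡4=e (all mod 26).

cookie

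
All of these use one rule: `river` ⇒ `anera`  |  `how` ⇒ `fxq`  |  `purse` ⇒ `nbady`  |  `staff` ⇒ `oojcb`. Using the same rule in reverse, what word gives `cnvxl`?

comet

The output letters match the input read backwards, each shifted +9: river reversed is revir. The word is reversed, then every letter is shifted forward by 9.
Undoing it on cnvxl: shift back: c−9=t, n−9=e, v−9=m, x−9=o, l−9=c → temoc; then reverse → comet.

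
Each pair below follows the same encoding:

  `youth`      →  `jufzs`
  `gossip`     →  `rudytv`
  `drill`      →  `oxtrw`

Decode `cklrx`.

realm

Shifts by position in youth: pos 0: y→j (+11), pos 1: o→u (+6), pos 2: u→f (+11), pos 3: t→z (+6) — repeating every 2. A repeating key of period 2 is used — shifts +11, +6 over and over.
Decoding cklrx: c−11=r, k−6=e, l−11=a, r−6=l, x−11=m.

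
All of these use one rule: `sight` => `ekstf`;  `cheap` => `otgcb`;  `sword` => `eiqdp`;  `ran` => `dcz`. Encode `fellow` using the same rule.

rgxxqi

The shift depends on letter class: consonant s→e is +12, but vowel i→k is +2. Two shifts are in play — +2 for a/e/i/o/u, +12 for every other letter.
Applying it to fellow: f(cons)+12=r, e(vowel)+2=g, l(cons)+12=x, l(cons)+12=x, o(vowel)+2=q, w(cons)+12=i.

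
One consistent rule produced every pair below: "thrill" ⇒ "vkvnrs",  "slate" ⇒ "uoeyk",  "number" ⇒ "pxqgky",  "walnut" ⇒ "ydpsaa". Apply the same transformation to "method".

ohxmuk

The shift increases by 1 at each position, starting from +2: 2, 3, 4, ….
On method: m+2=o, e+3=h, t+4=x, h+5=m, o+6=u, d+7=k.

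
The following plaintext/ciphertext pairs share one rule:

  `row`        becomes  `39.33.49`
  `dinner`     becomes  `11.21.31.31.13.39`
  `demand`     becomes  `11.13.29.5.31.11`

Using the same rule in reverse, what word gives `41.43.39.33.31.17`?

strong

r(#18)→39 and o(#15)→33: differences scale by 2, so n = 2·pos + 3. With a=1..z=26, the number is 2·pos + 3.
Reversing it on 41.43.39.33.31.17: 41→(41−3)÷2=19=s, 43→(43−3)÷2=20=t, 39→(39−3)÷2=18=r, 33→(33−3)÷2=15=o, 31→(31−3)÷2=14=n, 17→(17−3)÷2=7=g.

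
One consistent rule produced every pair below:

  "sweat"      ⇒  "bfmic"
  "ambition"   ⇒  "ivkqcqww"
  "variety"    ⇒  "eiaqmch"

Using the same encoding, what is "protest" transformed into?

yawcmbc

The shift depends on letter class: consonant s→b is +9, but vowel e→m is +8. Vowels shift forward by 8 and consonants shift forward by 9.
Applying it to protest: p(cons)+9=y, r(cons)+9=a, o(vowel)+8=w, t(cons)+9=c, e(vowel)+8=m, s(cons)+9=b, t(cons)+9=c.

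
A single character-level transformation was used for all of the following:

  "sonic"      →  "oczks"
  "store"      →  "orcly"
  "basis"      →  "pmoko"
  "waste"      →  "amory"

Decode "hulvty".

hurdle

s(18)→o(14) and o(14)→c(2) fit y≡3x+12 (mod 26); the inverse of 3 mod 26 is 9. Each letter's alphabet position (a=0..z=25) is mapped through 3·x+12 mod 26 — an affine cipher.
Reversing it on hulvty: h(7)→9·(7−12)≡7=h; u(20)→9·(20−12)≡20=u; l(11)→9·(11−12)≡17=r; v(21)→9·(21−12)≡3=d; t(19)→9·(19−12)≡11=l; y(24)→9·(24−12)≡4=e (all mod 26).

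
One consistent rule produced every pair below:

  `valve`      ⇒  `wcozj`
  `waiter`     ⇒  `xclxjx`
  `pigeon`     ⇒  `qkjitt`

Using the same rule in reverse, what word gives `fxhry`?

Each letter shifts forward by (position + 1), i.e. 1, 2, 3, … — the shift grows by one for each successive letter.
Undoing it on fxhry: f−1=e, x−2=v, h−3=e, r−4=n, y−5=t.

event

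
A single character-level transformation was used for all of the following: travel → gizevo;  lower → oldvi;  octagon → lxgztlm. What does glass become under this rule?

Each pair mirrors across the alphabet (t↔g, r↔i, a↔z): positions sum to 25. This is the alphabet-reversal cipher (Atbash): a becomes z, b becomes y, etc.
For glass: g↔t, l↔o, a↔z, s↔h, s↔h.

tozhh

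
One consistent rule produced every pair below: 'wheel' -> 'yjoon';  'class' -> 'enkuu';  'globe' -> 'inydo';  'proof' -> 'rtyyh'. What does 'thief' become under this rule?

The rule splits by letter class: vowels +10, consonants +2.
For thief: t(cons)+2=v, h(cons)+2=j, i(vowel)+10=s, e(vowel)+10=o, f(cons)+2=h.

vjsoh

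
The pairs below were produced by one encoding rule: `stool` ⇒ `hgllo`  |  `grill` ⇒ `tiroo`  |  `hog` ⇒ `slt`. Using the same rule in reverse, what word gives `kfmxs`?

punch

Each letter is replaced by its mirror in the alphabet: a↔z, b↔y, c↔x, and so on (the Atbash cipher).
Reversing it on kfmxs: k↔p, f↔u, m↔n, x↔c, s↔h.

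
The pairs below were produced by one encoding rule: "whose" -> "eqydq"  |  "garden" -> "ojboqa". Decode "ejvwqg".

wallet

The shift increases by 1 at each position, starting from +8: 8, 9, 10, ….
Decoding ejvwqg: e−8=w, j−9=a, v−10=l, w−11=l, q−12=e, g−13=t.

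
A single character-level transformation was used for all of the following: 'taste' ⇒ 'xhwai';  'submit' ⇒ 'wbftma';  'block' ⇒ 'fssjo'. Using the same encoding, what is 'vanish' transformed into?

The shifts repeat in a cycle of length 2: positions 0,1,… shift by +4, +7, then the pattern repeats.
Applying it to vanish: v+4=z, a+7=h, n+4=r, i+7=p, s+4=w, h+7=o.

zhrpwo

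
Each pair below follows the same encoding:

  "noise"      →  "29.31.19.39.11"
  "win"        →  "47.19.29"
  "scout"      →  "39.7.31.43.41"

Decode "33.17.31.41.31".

n(#14)→29 and o(#15)→31: differences scale by 2, so n = 2·pos + 1. Each letter becomes 2×(its alphabet position, a=1..z=26) + 1.
Decoding 33.17.31.41.31: 33→(33−1)÷2=16=p, 17→(17−1)÷2=8=h, 31→(31−1)÷2=15=o, 41→(41−1)÷2=20=t, 31→(31−1)÷2=15=o.

photo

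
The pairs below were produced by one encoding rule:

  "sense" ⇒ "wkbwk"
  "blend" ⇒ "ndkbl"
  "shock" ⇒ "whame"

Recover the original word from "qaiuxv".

This is an affine cipher: with a=0,…,z=25, each position x becomes (25x+14) mod 26.
Reversing it on qaiuxv: q(16)→25·(16−14)≡24=y; a(0)→25·(0−14)≡14=o; i(8)→25·(8−14)≡6=g; u(20)→25·(20−14)≡20=u; x(23)→25·(23−14)≡17=r; v(21)→25·(21−14)≡19=t (all mod 26).

yogurt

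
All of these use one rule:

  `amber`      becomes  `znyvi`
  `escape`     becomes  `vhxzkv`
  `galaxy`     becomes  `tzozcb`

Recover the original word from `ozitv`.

Each pair mirrors across the alphabet (a↔z, m↔n, b↔y): positions sum to 25. Each letter is replaced by its mirror in the alphabet: a↔z, b↔y, c↔x, and so on (the Atbash cipher).
Undoing it on ozitv: o↔l, z↔a, i↔r, t↔g, v↔e.

large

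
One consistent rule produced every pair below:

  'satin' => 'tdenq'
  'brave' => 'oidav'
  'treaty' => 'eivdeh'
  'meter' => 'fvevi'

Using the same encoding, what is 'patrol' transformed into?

s(18)→t(19) and a(0)→d(3) fit y≡11x+3 (mod 26); the inverse of 11 mod 26 is 19. Each letter's alphabet position (a=0..z=25) is mapped through 11·x+3 mod 26 — an affine cipher.
For patrol: p(15)→11·15+3≡12=m; a(0)→11·0+3≡3=d; t(19)→11·19+3≡4=e; r(17)→11·17+3≡8=i; o(14)→11·14+3≡1=b; l(11)→11·11+3≡20=u (all mod 26).

mdeibu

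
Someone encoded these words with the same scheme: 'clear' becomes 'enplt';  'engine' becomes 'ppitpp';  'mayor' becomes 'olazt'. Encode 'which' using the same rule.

Two shifts are in play — +11 for a/e/i/o/u, +2 for every other letter.
On which: w(cons)+2=y, h(cons)+2=j, i(vowel)+11=t, c(cons)+2=e, h(cons)+2=j.

yjtej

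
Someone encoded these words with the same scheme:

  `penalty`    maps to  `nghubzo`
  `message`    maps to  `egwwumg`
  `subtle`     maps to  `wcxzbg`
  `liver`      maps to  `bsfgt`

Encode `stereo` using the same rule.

p(15)→n(13) and e(4)→g(6) fit y≡3x+20 (mod 26); the inverse of 3 mod 26 is 9. Treating letters as 0–25, the rule is x ↦ 3x + 20 (mod 26).
On stereo: s(18)→3·18+20≡22=w; t(19)→3·19+20≡25=z; e(4)→3·4+20≡6=g; r(17)→3·17+20≡19=t; e(4)→3·4+20≡6=g; o(14)→3·14+20≡10=k (all mod 26).

wzgtgk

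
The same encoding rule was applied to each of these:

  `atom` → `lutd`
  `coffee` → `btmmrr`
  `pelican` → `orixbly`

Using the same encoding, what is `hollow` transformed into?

ctiitf

Each letter's alphabet position (a=0..z=25) is mapped through 21·x+11 mod 26 — an affine cipher.
Applying it to hollow: h(7)→21·7+11≡2=c; o(14)→21·14+11≡19=t; l(11)→21·11+11≡8=i; l(11)→21·11+11≡8=i; o(14)→21·14+11≡19=t; w(22)→21·22+11≡5=f (all mod 26).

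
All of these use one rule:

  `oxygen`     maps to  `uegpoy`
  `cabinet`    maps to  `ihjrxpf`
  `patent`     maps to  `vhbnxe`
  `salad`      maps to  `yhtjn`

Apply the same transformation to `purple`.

vbzyvp

In oxygen: o→u is +6, x→e is +7, y→g is +8, g→p is +9 — the shift increases by 1 each position. Each letter shifts forward by (position + 6), i.e. 6, 7, 8, … — the shift grows by one for each successive letter.
Applying it to purple: p+6=v, u+7=b, r+8=z, p+9=y, l+10=v, e+11=p.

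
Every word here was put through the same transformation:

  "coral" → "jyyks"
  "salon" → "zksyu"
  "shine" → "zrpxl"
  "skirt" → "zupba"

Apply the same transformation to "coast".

jyhca

Shifts by position in coral: pos 0: c→j (+7), pos 1: o→y (+10), pos 2: r→y (+7), pos 3: a→k (+10) — repeating every 2. A repeating key of period 2 is used — shifts +7, +10 over and over.
On coast: c+7=j, o+10=y, a+7=h, s+10=c, t+7=a.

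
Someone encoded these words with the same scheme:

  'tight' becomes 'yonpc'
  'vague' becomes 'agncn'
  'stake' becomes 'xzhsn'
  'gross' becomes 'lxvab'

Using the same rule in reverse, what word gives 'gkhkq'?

beach

In tight: t→y is +5, i→o is +6, g→n is +7, h→p is +8 — the shift increases by 1 each position. The shift increases by 1 at each position, starting from +5: 5, 6, 7, ….
Undoing it on gkhkq: g−5=b, k−6=e, h−7=a, k−8=c, q−9=h.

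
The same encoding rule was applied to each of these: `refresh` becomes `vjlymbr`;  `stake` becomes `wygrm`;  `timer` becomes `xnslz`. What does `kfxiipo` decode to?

Letter i (0-indexed) is shifted by i+4, so successive shifts are 4, 5, 6, ….
Decoding kfxiipo: k−4=g, f−5=a, x−6=r, i−7=b, i−8=a, p−9=g, o−10=e.

garbage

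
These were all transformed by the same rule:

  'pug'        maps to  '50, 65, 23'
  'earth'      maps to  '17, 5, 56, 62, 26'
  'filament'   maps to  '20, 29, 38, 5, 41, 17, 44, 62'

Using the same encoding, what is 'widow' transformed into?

71, 29, 14, 47, 71

p(#16)→50 and u(#21)→65: differences scale by 3, so n = 3·pos + 2. With a=1..z=26, the number is 3·pos + 2.
On widow: w=23→71, i=9→29, d=4→14, o=15→47, w=23→71.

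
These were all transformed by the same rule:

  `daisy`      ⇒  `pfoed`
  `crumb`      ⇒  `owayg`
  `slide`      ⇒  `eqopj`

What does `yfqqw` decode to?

It's a Vigenère-style cipher with numeric key [12,5,6]: position i shifts by key[i mod 3].
Decoding yfqqw: y−12=m, f−5=a, q−6=k, q−12=e, w−5=r.

maker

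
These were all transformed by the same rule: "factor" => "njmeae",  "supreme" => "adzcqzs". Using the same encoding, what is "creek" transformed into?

kaopw

In factor: f→n is +8, a→j is +9, c→m is +10, t→e is +11 — the shift increases by 1 each position. Each letter shifts forward by (position + 8), i.e. 8, 9, 10, … — the shift grows by one for each successive letter.
For creek: c+8=k, r+9=a, e+10=o, e+11=p, k+12=w.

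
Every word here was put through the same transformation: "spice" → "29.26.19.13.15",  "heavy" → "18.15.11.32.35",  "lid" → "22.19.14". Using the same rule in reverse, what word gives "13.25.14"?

cod

The number is (letter's place in the alphabet, a=1) + 10.
Undoing it on 13.25.14: 13→(13−10)÷1=3=c, 25→(25−10)÷1=15=o, 14→(14−10)÷1=4=d.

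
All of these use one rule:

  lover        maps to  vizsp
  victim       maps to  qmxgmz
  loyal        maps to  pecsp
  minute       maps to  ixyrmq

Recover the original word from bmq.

mix

Read the word backwards and shift each letter +4.
Decoding bmq: shift back: b−4=x, m−4=i, q−4=m → xim; then reverse → mix.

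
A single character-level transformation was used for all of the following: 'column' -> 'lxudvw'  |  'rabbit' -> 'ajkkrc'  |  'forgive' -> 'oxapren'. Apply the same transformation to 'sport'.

byxac

Compare letters: c→l is +9, o→x is +9, l→u is +9 — a constant shift. Each letter is shifted forward by 9 in the alphabet (a Caesar shift of +9).
For sport: s+9=b, p+9=y, o+9=x, r+9=a, t+9=c.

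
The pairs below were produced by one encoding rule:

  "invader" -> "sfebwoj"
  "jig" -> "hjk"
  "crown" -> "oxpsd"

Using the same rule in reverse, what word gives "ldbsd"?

The output letters match the input read backwards, each shifted +1: invader reversed is redavni. Two steps: reverse the string, then apply a Caesar shift of +1.
Decoding ldbsd: shift back: l−1=k, d−1=c, b−1=a, s−1=r, d−1=c → kcarc; then reverse → crack.

crack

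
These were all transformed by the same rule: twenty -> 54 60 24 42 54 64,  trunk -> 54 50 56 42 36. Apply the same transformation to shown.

52 30 44 60 42

t(#20)→54 and w(#23)→60: differences scale by 2, so n = 2·pos + 14. Each letter becomes 2×(its alphabet position, a=1..z=26) + 14.
For shown: s=19→52, h=8→30, o=15→44, w=23→60, n=14→42.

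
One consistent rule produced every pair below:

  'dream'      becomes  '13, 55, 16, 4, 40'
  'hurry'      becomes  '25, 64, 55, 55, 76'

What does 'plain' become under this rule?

49, 37, 4, 28, 43

d(#4)→13 and r(#18)→55: differences scale by 3, so n = 3·pos + 1. Each letter becomes 3×(its alphabet position, a=1..z=26) + 1.
On plain: p=16→49, l=12→37, a=1→4, i=9→28, n=14→43.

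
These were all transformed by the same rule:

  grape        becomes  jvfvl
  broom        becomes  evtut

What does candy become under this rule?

fesjf

In grape: g→j is +3, r→v is +4, a→f is +5, p→v is +6 — the shift increases by 1 each position. Each letter shifts forward by (position + 3), i.e. 3, 4, 5, … — the shift grows by one for each successive letter.
On candy: c+3=f, a+4=e, n+5=s, d+6=j, y+7=f.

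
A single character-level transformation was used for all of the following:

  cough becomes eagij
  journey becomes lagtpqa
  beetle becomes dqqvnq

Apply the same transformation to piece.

ruqeq

Two shifts are in play — +12 for a/e/i/o/u, +2 for every other letter.
On piece: p(cons)+2=r, i(vowel)+12=u, e(vowel)+12=q, c(cons)+2=e, e(vowel)+12=q.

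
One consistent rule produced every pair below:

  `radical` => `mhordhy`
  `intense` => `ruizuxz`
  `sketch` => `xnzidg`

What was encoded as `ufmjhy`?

normal

r(17)→m(12) and a(0)→h(7) fit y≡11x+7 (mod 26); the inverse of 11 mod 26 is 19. Treating letters as 0–25, the rule is x ↦ 11x + 7 (mod 26).
Undoing it on ufmjhy: u(20)→19·(20−7)≡13=n; f(5)→19·(5−7)≡14=o; m(12)→19·(12−7)≡17=r; j(9)→19·(9−7)≡12=m; h(7)→19·(7−7)≡0=a; y(24)→19·(24−7)≡11=l (all mod 26).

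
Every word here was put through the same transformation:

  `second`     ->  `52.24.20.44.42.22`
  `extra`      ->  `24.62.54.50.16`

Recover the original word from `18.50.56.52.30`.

s(#19)→52 and e(#5)→24: differences scale by 2, so n = 2·pos + 14. The formula is n = 2×(alphabet index, a=1) + 14.
Decoding 18.50.56.52.30: 18→(18−14)÷2=2=b, 50→(50−14)÷2=18=r, 56→(56−14)÷2=21=u, 52→(52−14)÷2=19=s, 30→(30−14)÷2=8=h.

brush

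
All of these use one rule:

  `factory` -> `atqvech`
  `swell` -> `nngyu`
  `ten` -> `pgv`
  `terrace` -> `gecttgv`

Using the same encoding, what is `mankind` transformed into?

fpkmpco

The output letters match the input read backwards, each shifted +2: factory reversed is yrotcaf. Read the word backwards and shift each letter +2.
Applying it to mankind: reverse → dniknam; then shift: d+2=f, n+2=p, i+2=k, k+2=m, n+2=p, a+2=c, m+2=o.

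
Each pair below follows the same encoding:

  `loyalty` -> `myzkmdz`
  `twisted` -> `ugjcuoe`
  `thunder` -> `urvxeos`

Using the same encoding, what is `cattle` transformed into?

Shifts by position in loyalty: pos 0: l→m (+1), pos 1: o→y (+10), pos 2: y→z (+1), pos 3: a→k (+10) — repeating every 2. The shifts repeat in a cycle of length 2: positions 0,1,… shift by +1, +10, then the pattern repeats.
Applying it to cattle: c+1=d, a+10=k, t+1=u, t+10=d, l+1=m, e+10=o.

dkudmo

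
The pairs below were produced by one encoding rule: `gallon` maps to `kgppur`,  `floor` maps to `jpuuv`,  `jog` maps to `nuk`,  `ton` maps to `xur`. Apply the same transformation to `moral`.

quvgp

Two shifts are in play — +6 for a/e/i/o/u, +4 for every other letter.
For moral: m(cons)+4=q, o(vowel)+6=u, r(cons)+4=v, a(vowel)+6=g, l(cons)+4=p.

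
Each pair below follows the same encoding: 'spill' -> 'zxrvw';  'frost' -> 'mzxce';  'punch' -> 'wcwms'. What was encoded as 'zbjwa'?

stamp

In spill: s→z is +7, p→x is +8, i→r is +9, l→v is +10 — the shift increases by 1 each position. The shift increases by 1 at each position, starting from +7: 7, 8, 9, ….
Undoing it on zbjwa: z−7=s, b−8=t, j−9=a, w−10=m, a−11=p.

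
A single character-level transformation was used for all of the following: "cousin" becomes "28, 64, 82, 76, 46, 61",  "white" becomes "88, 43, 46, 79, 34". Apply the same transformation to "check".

28, 43, 34, 28, 52

With a=1..z=26, the number is 3·pos + 19.
For check: c=3→28, h=8→43, e=5→34, c=3→28, k=11→52.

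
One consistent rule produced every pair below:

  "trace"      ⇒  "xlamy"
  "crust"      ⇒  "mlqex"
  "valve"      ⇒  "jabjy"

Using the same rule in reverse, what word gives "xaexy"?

Treating letters as 0–25, the rule is x ↦ 19x + 0 (mod 26).
Reversing it on xaexy: x(23)→11·(23−0)≡19=t; a(0)→11·(0−0)≡0=a; e(4)→11·(4−0)≡18=s; x(23)→11·(23−0)≡19=t; y(24)→11·(24−0)≡4=e (all mod 26).

taste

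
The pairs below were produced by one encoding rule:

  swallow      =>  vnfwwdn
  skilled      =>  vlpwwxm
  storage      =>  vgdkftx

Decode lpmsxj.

kidney

s(18)→v(21) and w(22)→n(13) fit y≡11x+5 (mod 26); the inverse of 11 mod 26 is 19. This is an affine cipher: with a=0,…,z=25, each position x becomes (11x+5) mod 26.
Reversing it on lpmsxj: l(11)→19·(11−5)≡10=k; p(15)→19·(15−5)≡8=i; m(12)→19·(12−5)≡3=d; s(18)→19·(18−5)≡13=n; x(23)→19·(23−5)≡4=e; j(9)→19·(9−5)≡24=y (all mod 26).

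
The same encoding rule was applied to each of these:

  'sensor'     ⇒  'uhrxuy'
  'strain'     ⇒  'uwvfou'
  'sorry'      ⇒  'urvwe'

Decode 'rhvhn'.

In sensor: s→u is +2, e→h is +3, n→r is +4, s→x is +5 — the shift increases by 1 each position. Letter i (0-indexed) is shifted by i+2, so successive shifts are 2, 3, 4, ….
Undoing it on rhvhn: r−2=p, h−3=e, v−4=r, h−5=c, n−6=h.

perch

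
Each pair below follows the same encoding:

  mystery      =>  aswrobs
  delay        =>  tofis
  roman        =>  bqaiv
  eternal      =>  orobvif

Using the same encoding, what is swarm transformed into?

wciba

m(12)→a(0) and y(24)→s(18) fit y≡21x+8 (mod 26); the inverse of 21 mod 26 is 5. Treating letters as 0–25, the rule is x ↦ 21x + 8 (mod 26).
Applying it to swarm: s(18)→21·18+8≡22=w; w(22)→21·22+8≡2=c; a(0)→21·0+8≡8=i; r(17)→21·17+8≡1=b; m(12)→21·12+8≡0=a (all mod 26).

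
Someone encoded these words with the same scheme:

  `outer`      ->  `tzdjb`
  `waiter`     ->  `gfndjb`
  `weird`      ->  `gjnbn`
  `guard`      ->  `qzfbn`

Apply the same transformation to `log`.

vtq

The shift depends on letter class: consonant t→d is +10, but vowel o→t is +5. Two shifts are in play — +5 for a/e/i/o/u, +10 for every other letter.
For log: l(cons)+10=v, o(vowel)+5=t, g(cons)+10=q.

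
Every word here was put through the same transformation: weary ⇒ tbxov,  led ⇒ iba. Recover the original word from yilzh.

block

Compare letters: w→t is +23, e→b is +23, a→x is +23 — a constant shift. It's a constant shift of +23 (ROT23).
Reversing it on yilzh: y−23=b, i−23=l, l−23=o, z−23=c, h−23=k.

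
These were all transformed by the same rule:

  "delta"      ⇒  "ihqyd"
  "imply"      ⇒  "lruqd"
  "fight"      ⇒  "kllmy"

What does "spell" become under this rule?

xuhqq

The shift depends on letter class: consonant d→i is +5, but vowel e→h is +3. Two shifts are in play — +3 for a/e/i/o/u, +5 for every other letter.
For spell: s(cons)+5=x, p(cons)+5=u, e(vowel)+3=h, l(cons)+5=q, l(cons)+5=q.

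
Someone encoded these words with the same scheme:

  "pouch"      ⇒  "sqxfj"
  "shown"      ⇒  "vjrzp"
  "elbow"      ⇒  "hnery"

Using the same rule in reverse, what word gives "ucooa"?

It's a Vigenère-style cipher with numeric key [3,2,3]: position i shifts by key[i mod 3].
Decoding ucooa: u−3=r, c−2=a, o−3=l, o−3=l, a−2=y.

rally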